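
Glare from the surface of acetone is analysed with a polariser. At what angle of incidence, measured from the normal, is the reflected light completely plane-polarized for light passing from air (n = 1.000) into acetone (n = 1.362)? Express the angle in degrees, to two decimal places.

θ_B ≈ 53.71°

Here n₂/n₁ = 1.362/1.000 = 1.3620, and Brewster's law gives tan θ_B = n₂/n₁. Taking the arctangent, θ_B = 53.71°.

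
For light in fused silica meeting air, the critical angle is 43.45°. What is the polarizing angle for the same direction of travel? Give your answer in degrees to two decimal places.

θ_B ≈ 34.52°

sin θ_c = n₂/n₁, so n₂/n₁ = sin 43.45° = 0.6877.
Brewster: tan θ_B = n₂/n₁ = 0.6877.
θ_B = arctan(0.6877) = 34.52°.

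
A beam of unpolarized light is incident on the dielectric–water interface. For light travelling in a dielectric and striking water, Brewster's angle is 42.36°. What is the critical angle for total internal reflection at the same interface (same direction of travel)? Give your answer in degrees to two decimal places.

θ_c ≈ 65.76°

From Brewster, n₂/n₁ = tan θ_B = tan 42.36° = 0.9118.
Then sin θ_c = n₂/n₁ = 0.9118, so θ_c = arcsin 0.9118 = 65.76°.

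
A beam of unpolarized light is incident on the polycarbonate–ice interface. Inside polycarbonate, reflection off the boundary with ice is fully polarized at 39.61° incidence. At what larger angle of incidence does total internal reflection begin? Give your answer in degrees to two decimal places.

tan θ_B = n₂/n₁ = tan 39.61° = 0.8276.
Total internal reflection: sin θ_c = n₂/n₁ = 0.8276.
θ_c = arcsin(0.8276) = 55.85°.

θ_c ≈ 55.85°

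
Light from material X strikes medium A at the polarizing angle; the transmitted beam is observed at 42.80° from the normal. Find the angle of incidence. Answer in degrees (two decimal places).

At Brewster's angle the reflected and refracted rays are perpendicular, so θ_B + θ_t = 90°.
θ_B = 90° − 42.80° = 47.20°.

θ_B ≈ 47.20°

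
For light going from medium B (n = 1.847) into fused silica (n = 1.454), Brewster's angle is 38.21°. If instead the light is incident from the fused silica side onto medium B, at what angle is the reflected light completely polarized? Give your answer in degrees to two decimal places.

θ_B' ≈ 51.79°

tan θ_B' = n₁/n₂ = 1/tan θ_B, so θ_B' = 90° − θ_B.
θ_B' = 90° − 38.21° = 51.79°.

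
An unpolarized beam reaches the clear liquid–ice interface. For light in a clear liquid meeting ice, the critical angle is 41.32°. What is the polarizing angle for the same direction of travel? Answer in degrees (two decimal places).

θ_B ≈ 33.44°

At the critical angle sin θ_c = n₂/n₁, giving n₂/n₁ = sin 41.32° = 0.6603.
Then tan θ_B = n₂/n₁ = 0.6603, so θ_B = arctan 0.6603 = 33.44°.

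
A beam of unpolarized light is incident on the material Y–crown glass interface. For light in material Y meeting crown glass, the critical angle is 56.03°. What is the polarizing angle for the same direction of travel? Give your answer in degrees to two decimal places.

θ_B ≈ 39.67°

sin θ_c = n₂/n₁, so n₂/n₁ = sin 56.03° = 0.8293.
Brewster: tan θ_B = n₂/n₁ = 0.8293.
θ_B = arctan(0.8293) = 39.67°.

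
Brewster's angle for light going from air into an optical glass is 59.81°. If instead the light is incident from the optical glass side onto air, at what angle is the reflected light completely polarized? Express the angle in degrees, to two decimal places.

θ_B' ≈ 30.19°

Reversing the direction swaps n₁ and n₂, so tan θ_B' = 1/tan θ_B and θ_B' = 90° − θ_B.
Hence θ_B' = 90° − 59.81° = 30.19°.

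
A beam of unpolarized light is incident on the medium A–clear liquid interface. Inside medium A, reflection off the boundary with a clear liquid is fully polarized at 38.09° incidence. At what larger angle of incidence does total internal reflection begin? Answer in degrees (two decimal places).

tan θ_B = n₂/n₁ = tan 38.09° = 0.7838.
Total internal reflection: sin θ_c = n₂/n₁ = 0.7838.
θ_c = arcsin(0.7838) = 51.61°.

θ_c ≈ 51.61°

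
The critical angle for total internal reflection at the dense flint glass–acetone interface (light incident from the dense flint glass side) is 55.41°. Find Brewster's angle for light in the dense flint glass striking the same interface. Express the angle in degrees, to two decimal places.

At the critical angle sin θ_c = n₂/n₁, giving n₂/n₁ = sin 55.41° = 0.8232.
Then tan θ_B = n₂/n₁ = 0.8232, so θ_B = arctan 0.8232 = 39.46°.

θ_B ≈ 39.46°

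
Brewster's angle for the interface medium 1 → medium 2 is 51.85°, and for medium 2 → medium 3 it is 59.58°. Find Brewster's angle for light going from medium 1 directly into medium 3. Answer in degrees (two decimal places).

θ_B ≈ 65.24°

tan θ_B(1→2) = n₂/n₁ = tan 51.85° = 1.2731.
tan θ_B(2→3) = n₃/n₂ = tan 59.58° = 1.7031.
n₃/n₁ = 2.1681. Then tan θ_B(1→3) = n₃/n₁, so θ_B(1→3) = arctan(2.1681) = 65.24°.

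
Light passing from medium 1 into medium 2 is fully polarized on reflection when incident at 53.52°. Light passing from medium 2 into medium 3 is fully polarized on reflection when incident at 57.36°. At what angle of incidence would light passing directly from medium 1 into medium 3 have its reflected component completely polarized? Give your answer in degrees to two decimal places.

tan θ_B(1→2) = n₂/n₁ = tan 53.52° = 1.3524.
tan θ_B(2→3) = n₃/n₂ = tan 57.36° = 1.5613.
So n₃/n₁ = (n₂/n₁)(n₃/n₂) = 1.3524 × 1.5613 = 2.1115.
θ_B(1→3) = arctan(2.1115) = 64.66°.

θ_B ≈ 64.66°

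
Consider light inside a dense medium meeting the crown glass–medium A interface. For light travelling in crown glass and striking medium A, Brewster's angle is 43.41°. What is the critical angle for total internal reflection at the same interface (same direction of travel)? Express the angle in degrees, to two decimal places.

θ_c ≈ 71.08°

tan θ_B = n₂/n₁ = tan 43.41° = 0.9460.
Total internal reflection: sin θ_c = n₂/n₁ = 0.9460.
θ_c = arcsin(0.9460) = 71.08°.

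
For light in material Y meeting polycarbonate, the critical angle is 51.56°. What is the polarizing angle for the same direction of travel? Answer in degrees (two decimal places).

θ_B ≈ 38.07°

At the critical angle sin θ_c = n₂/n₁, giving n₂/n₁ = sin 51.56° = 0.7833.
Then tan θ_B = n₂/n₁ = 0.7833, so θ_B = arctan 0.7833 = 38.07°.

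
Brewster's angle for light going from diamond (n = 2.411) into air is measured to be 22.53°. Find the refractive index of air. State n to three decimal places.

n ≈ 1.000

At Brewster's angle, tan θ_B = n₂/n₁ with n₁ on the incident side (diamond) and n₂ on the transmitted side (air).
n₂ = n₁ tan θ_B = 2.411 × tan 22.53° = 1.000.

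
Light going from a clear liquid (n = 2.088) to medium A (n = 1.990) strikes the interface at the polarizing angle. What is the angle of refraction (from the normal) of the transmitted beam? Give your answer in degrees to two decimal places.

θ_t ≈ 46.38°

θ_B = arctan(n₂/n₁) = arctan(1.990/2.088) = 43.62°.
At Brewster's angle the reflected and refracted rays are perpendicular, so θ_t = 90° − θ_B = 90° − 43.62° = 46.38°.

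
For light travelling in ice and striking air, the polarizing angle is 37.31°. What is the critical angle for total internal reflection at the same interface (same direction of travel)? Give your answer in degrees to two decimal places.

From Brewster, n₂/n₁ = tan θ_B = tan 37.31° = 0.7621.
Then sin θ_c = n₂/n₁ = 0.7621, so θ_c = arcsin 0.7621 = 49.65°.

θ_c ≈ 49.65°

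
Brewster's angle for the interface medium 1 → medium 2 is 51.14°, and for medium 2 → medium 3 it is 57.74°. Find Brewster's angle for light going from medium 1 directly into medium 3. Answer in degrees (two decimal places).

θ_B ≈ 63.04°

tan θ_B(1→2) = n₂/n₁ = tan 51.14° = 1.2411.
tan θ_B(2→3) = n₃/n₂ = tan 57.74° = 1.5843.
n₃/n₁ = 1.9662. Then tan θ_B(1→3) = n₃/n₁, so θ_B(1→3) = arctan(1.9662) = 63.04°.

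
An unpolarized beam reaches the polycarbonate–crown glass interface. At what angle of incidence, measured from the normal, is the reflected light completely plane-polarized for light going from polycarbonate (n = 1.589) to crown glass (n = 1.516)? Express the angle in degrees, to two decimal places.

θ_B ≈ 43.65°

At Brewster's angle the reflected and refracted rays are perpendicular, which with Snell's law gives tan θ_B = n₂/n₁.
Brewster's condition: tan θ_B = n₂/n₁ = 1.516/1.589 = 0.9541. Taking the arctangent, θ_B = 43.65°.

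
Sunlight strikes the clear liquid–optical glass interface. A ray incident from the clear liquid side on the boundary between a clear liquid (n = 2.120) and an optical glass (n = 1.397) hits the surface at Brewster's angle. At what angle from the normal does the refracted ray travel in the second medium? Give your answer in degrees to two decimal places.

θ_t ≈ 56.62°

θ_B = arctan(n₂/n₁) = arctan(1.397/2.120) = 33.38°.
The refracted ray is perpendicular to the reflected ray, so θ_t = 90° − θ_B = 56.62°.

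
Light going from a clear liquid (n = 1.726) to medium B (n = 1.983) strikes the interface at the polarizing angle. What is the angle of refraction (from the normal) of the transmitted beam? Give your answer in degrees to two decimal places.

First find Brewster's angle: tan θ_B = 1.983/1.726 = 1.1489, giving θ_B = 48.96°.
Since θ_B + θ_t = 90° at Brewster incidence, θ_t = 90° − 48.96° = 41.04°.

θ_t ≈ 41.04°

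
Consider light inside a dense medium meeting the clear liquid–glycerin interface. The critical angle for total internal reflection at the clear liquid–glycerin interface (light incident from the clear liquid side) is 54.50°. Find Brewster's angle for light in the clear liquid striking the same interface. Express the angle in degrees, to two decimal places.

At the critical angle sin θ_c = n₂/n₁, giving n₂/n₁ = sin 54.50° = 0.8141.
Then tan θ_B = n₂/n₁ = 0.8141, so θ_B = arctan 0.8141 = 39.15°.

θ_B ≈ 39.15°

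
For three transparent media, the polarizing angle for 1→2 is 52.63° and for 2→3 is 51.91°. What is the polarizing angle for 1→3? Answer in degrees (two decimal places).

tan θ_B(1→2) = n₂/n₁ = tan 52.63° = 1.3094.
tan θ_B(2→3) = n₃/n₂ = tan 51.91° = 1.2758.
Multiplying, n₃/n₁ = 1.3094 × 1.2758 = 1.6705, and θ_B(1→3) = arctan 1.6705 = 59.09°.

θ_B ≈ 59.09°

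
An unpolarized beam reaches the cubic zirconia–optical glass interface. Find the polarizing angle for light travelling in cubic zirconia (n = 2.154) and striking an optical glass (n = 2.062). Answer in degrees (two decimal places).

Here n₂/n₁ = 2.062/2.154 = 0.9573, and Brewster's law gives tan θ_B = n₂/n₁.
So θ_B = arctan 0.9573 = 43.75°.

θ_B ≈ 43.75°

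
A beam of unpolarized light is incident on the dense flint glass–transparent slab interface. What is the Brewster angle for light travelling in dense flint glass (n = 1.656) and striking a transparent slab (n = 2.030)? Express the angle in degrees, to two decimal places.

θ_B ≈ 50.79°

Brewster's condition: tan θ_B = n₂/n₁ = 2.030/1.656 = 1.2258.
θ_B = arctan(1.2258) = 50.79°.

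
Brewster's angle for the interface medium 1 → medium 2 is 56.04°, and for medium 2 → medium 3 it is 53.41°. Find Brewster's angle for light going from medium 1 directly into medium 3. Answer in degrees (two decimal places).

n₂/n₁ = tan 56.04° = 1.4848 and n₃/n₂ = tan 53.41° = 1.3470.
So n₃/n₁ = (n₂/n₁)(n₃/n₂) = 1.4848 × 1.3470 = 2.0000.
θ_B(1→3) = arctan(2.0000) = 63.44°.

θ_B ≈ 63.44°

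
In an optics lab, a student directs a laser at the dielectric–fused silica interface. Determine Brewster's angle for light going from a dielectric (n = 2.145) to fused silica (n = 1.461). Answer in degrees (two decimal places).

θ_B ≈ 34.26°

tan θ_B = n₂/n₁ = 1.461/2.145 = 0.6811.
θ_B = arctan(0.6811) = 34.26°.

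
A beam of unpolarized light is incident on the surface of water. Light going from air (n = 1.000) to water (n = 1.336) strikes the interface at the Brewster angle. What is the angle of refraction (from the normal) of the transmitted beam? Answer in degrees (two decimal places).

tan θ_B = n₂/n₁ = 1.336/1.000 = 1.3360, so θ_B = 53.19°.
At Brewster's angle the reflected and refracted rays are perpendicular, so θ_t = 90° − θ_B = 90° − 53.19° = 36.81°.

θ_t ≈ 36.81°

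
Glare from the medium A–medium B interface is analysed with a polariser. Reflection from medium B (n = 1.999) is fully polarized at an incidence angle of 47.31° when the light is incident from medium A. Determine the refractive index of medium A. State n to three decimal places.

Brewster's law: tan θ_B = n₂/n₁ (light incident in medium A, refracted into medium B).
n₁ = n₂ / tan θ_B = 1.999 / tan 47.31° = 1.844.

n ≈ 1.844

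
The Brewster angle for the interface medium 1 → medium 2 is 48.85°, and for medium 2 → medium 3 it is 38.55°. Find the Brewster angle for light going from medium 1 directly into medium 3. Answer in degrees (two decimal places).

n₂/n₁ = tan 48.85° = 1.1443 and n₃/n₂ = tan 38.55° = 0.7969.
Multiplying, n₃/n₁ = 1.1443 × 0.7969 = 0.9119, and θ_B(1→3) = arctan 0.9119 = 42.36°.

θ_B ≈ 42.36°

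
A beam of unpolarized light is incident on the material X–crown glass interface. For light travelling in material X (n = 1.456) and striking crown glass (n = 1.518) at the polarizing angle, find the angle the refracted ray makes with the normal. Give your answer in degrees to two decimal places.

θ_B = arctan(n₂/n₁) = arctan(1.518/1.456) = 46.19°.
The refracted ray is perpendicular to the reflected ray, so θ_t = 90° − θ_B = 43.81°.

θ_t ≈ 43.81°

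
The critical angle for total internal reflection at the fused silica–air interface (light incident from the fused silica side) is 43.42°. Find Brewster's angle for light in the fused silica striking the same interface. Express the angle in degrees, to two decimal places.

At the critical angle sin θ_c = n₂/n₁, giving n₂/n₁ = sin 43.42° = 0.6873.
Then tan θ_B = n₂/n₁ = 0.6873, so θ_B = arctan 0.6873 = 34.50°.

θ_B ≈ 34.50°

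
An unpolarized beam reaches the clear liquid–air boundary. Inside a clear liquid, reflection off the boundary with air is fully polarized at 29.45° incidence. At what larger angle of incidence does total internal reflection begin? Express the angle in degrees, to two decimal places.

tan θ_B = n₂/n₁ = tan 29.45° = 0.5646.
Total internal reflection: sin θ_c = n₂/n₁ = 0.5646.
θ_c = arcsin(0.5646) = 34.38°.

θ_c ≈ 34.38°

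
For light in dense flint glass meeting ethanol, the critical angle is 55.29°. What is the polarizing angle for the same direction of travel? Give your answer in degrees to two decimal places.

θ_B ≈ 39.42°

sin θ_c = n₂/n₁, so n₂/n₁ = sin 55.29° = 0.8220.
Brewster: tan θ_B = n₂/n₁ = 0.8220.
θ_B = arctan(0.8220) = 39.42°.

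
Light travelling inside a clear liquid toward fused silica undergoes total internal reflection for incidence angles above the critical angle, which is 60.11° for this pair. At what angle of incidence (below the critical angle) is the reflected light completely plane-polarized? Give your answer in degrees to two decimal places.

θ_B ≈ 40.92°

sin θ_c = n₂/n₁, so n₂/n₁ = sin 60.11° = 0.8670.
Brewster: tan θ_B = n₂/n₁ = 0.8670.
θ_B = arctan(0.8670) = 40.92°.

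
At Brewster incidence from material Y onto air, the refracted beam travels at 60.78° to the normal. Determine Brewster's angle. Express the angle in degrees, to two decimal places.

Brewster's condition makes the reflected and refracted beams perpendicular: θ_B + θ_t = 90°.
So θ_B = 90° − θ_t = 90° − 60.78° = 29.22°.

θ_B ≈ 29.22°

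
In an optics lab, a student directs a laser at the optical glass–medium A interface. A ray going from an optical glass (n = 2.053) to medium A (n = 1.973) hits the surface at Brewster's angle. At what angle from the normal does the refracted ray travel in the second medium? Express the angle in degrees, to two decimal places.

tan θ_B = n₂/n₁ = 1.973/2.053 = 0.9610, so θ_B = 43.86°.
At Brewster's angle the reflected and refracted rays are perpendicular, so θ_t = 90° − θ_B = 90° − 43.86° = 46.14°.

θ_t ≈ 46.14°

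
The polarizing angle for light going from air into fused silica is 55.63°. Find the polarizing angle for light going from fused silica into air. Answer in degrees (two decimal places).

tan θ_B' = n₁/n₂ = 1/tan θ_B, so θ_B' = 90° − θ_B.
θ_B' = 90° − 55.63° = 34.37°.

θ_B' ≈ 34.37°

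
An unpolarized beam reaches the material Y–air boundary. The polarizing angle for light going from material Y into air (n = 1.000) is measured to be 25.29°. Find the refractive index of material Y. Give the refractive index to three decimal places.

n ≈ 2.116

Full polarization of the reflected beam means tan θ_B = n₂/n₁, where n₁ is the incident medium (material Y).
n₁ = n₂ / tan θ_B = 1.000 / tan 25.29° = 2.116.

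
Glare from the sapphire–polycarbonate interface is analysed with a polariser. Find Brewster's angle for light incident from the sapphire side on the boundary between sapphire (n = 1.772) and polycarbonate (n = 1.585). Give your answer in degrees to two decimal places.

θ_B ≈ 41.81°

Here n₂/n₁ = 1.585/1.772 = 0.8945, and Brewster's law gives tan θ_B = n₂/n₁. Taking the arctangent, θ_B = 41.81°.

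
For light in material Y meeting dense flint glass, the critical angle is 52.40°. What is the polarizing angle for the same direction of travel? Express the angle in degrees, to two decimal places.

θ_B ≈ 38.39°

At the critical angle sin θ_c = n₂/n₁, giving n₂/n₁ = sin 52.40° = 0.7923.
Then tan θ_B = n₂/n₁ = 0.7923, so θ_B = arctan 0.7923 = 38.39°.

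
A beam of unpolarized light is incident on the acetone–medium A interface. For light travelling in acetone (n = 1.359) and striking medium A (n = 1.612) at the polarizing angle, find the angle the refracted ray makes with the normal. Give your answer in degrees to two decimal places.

θ_t ≈ 40.13°

θ_B = arctan(n₂/n₁) = arctan(1.612/1.359) = 49.87°.
The refracted ray is perpendicular to the reflected ray, so θ_t = 90° − θ_B = 40.13°.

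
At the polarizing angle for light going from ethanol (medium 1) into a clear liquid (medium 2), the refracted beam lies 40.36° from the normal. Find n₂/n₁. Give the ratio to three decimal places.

n₂/n₁ ≈ 1.177

At Brewster incidence θ_B = 90° − θ_t = 90° − 40.36° = 49.64°.
Then n₂/n₁ = tan θ_B = tan 49.64° = 1.177.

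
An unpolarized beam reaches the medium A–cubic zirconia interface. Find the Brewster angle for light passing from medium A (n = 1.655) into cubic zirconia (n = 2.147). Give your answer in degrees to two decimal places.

θ_B ≈ 52.37°

Brewster's condition: tan θ_B = n₂/n₁ = 2.147/1.655 = 1.2973.
So θ_B = arctan 1.2973 = 52.37°.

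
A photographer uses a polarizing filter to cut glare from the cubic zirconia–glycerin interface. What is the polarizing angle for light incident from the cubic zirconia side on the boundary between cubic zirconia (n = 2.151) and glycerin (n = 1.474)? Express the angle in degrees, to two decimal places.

Here n₂/n₁ = 1.474/2.151 = 0.6853, and Brewster's law gives tan θ_B = n₂/n₁.
So θ_B = arctan 0.6853 = 34.42°.

θ_B ≈ 34.42°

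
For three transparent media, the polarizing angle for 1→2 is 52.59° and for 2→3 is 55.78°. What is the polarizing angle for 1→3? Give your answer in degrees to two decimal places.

Each Brewster angle gives a ratio: n₂/n₁ = tan 52.59° = 1.3075, n₃/n₂ = tan 55.78° = 1.4704.
So n₃/n₁ = (n₂/n₁)(n₃/n₂) = 1.3075 × 1.4704 = 1.9224.
θ_B(1→3) = arctan(1.9224) = 62.52°.

θ_B ≈ 62.52°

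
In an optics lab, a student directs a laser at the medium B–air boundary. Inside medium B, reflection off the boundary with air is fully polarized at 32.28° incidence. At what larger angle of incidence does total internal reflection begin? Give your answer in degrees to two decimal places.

tan θ_B = n₂/n₁ = tan 32.28° = 0.6317.
Total internal reflection: sin θ_c = n₂/n₁ = 0.6317.
θ_c = arcsin(0.6317) = 39.17°.

θ_c ≈ 39.17°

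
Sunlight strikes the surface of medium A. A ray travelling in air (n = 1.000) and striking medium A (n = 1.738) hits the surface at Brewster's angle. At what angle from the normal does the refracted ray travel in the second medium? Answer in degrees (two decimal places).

First find Brewster's angle: tan θ_B = 1.738/1.000 = 1.7380, giving θ_B = 60.08°.
Since θ_B + θ_t = 90° at Brewster incidence, θ_t = 90° − 60.08° = 29.92°.

θ_t ≈ 29.92°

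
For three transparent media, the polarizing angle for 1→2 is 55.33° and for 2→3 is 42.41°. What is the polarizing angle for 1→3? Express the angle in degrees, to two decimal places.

θ_B ≈ 52.87°

Each Brewster angle gives a ratio: n₂/n₁ = tan 55.33° = 1.4458, n₃/n₂ = tan 42.41° = 0.9134.
n₃/n₁ = 1.3207. Then tan θ_B(1→3) = n₃/n₁, so θ_B(1→3) = arctan(1.3207) = 52.87°.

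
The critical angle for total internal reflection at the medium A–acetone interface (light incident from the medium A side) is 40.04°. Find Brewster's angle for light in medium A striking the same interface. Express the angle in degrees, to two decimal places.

At the critical angle sin θ_c = n₂/n₁, giving n₂/n₁ = sin 40.04° = 0.6433.
Then tan θ_B = n₂/n₁ = 0.6433, so θ_B = arctan 0.6433 = 32.75°.

θ_B ≈ 32.75°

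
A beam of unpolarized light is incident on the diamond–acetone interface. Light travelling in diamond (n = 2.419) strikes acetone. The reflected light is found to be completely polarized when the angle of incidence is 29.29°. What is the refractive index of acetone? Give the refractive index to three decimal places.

n ≈ 1.357

At Brewster's angle, tan θ_B = n₂/n₁ with n₁ on the incident side (diamond) and n₂ on the transmitted side (acetone).
n₂ = n₁ tan θ_B = 2.419 × tan 29.29° = 1.357.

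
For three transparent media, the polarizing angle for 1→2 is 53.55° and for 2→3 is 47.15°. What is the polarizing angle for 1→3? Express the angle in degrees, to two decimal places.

Each Brewster angle gives a ratio: n₂/n₁ = tan 53.55° = 1.3539, n₃/n₂ = tan 47.15° = 1.0780.
n₃/n₁ = 1.4595. Then tan θ_B(1→3) = n₃/n₁, so θ_B(1→3) = arctan(1.4595) = 55.58°.

θ_B ≈ 55.58°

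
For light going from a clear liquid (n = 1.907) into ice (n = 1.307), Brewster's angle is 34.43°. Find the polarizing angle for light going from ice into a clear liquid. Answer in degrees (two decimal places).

θ_B' ≈ 55.57°

Reversing the direction swaps n₁ and n₂, so tan θ_B' = 1/tan θ_B and θ_B' = 90° − θ_B.
Hence θ_B' = 90° − 34.43° = 55.57°.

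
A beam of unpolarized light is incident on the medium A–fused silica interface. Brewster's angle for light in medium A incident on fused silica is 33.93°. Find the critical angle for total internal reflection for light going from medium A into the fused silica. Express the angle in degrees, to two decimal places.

θ_c ≈ 42.28°

n₂/n₁ = tan 33.93° = 0.6727; the critical angle satisfies sin θ_c = n₂/n₁.
θ_c = arcsin(0.6727) = 42.28°.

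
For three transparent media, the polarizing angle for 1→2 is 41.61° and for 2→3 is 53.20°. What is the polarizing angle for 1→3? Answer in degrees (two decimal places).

tan θ_B(1→2) = n₂/n₁ = tan 41.61° = 0.8882.
tan θ_B(2→3) = n₃/n₂ = tan 53.20° = 1.3367.
Multiplying, n₃/n₁ = 0.8882 × 1.3367 = 1.1872, and θ_B(1→3) = arctan 1.1872 = 49.89°.

θ_B ≈ 49.89°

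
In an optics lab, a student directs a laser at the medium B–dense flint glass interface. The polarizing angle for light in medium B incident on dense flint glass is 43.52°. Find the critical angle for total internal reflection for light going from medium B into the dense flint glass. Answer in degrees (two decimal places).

θ_c ≈ 71.74°

n₂/n₁ = tan 43.52° = 0.9496; the critical angle satisfies sin θ_c = n₂/n₁.
θ_c = arcsin(0.9496) = 71.74°.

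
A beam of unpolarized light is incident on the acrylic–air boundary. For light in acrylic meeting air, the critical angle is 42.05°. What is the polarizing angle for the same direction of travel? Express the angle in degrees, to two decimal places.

sin θ_c = n₂/n₁, so n₂/n₁ = sin 42.05° = 0.6698.
Brewster: tan θ_B = n₂/n₁ = 0.6698.
θ_B = arctan(0.6698) = 33.81°.

θ_B ≈ 33.81°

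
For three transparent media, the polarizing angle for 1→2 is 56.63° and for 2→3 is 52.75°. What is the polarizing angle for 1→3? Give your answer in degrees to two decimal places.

tan θ_B(1→2) = n₂/n₁ = tan 56.63° = 1.5183.
tan θ_B(2→3) = n₃/n₂ = tan 52.75° = 1.3151.
Multiplying, n₃/n₁ = 1.5183 × 1.3151 = 1.9967, and θ_B(1→3) = arctan 1.9967 = 63.40°.

θ_B ≈ 63.40°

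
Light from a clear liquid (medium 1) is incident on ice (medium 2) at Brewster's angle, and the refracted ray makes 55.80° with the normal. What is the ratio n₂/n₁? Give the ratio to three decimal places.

At Brewster incidence θ_B = 90° − θ_t = 90° − 55.80° = 34.20°.
tan θ_B = n₂/n₁, so n₂/n₁ = tan 34.20° = 0.680.

n₂/n₁ ≈ 0.680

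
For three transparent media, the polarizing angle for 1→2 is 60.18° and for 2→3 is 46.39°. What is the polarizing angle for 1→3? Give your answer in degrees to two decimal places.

Each Brewster angle gives a ratio: n₂/n₁ = tan 60.18° = 1.7447, n₃/n₂ = tan 46.39° = 1.0497.
So n₃/n₁ = (n₂/n₁)(n₃/n₂) = 1.7447 × 1.0497 = 1.8315.
θ_B(1→3) = arctan(1.8315) = 61.36°.

θ_B ≈ 61.36°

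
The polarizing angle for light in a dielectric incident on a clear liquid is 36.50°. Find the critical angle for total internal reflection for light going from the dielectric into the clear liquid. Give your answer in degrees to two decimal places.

θ_c ≈ 47.73°

From Brewster, n₂/n₁ = tan θ_B = tan 36.50° = 0.7400.
Then sin θ_c = n₂/n₁ = 0.7400, so θ_c = arcsin 0.7400 = 47.73°.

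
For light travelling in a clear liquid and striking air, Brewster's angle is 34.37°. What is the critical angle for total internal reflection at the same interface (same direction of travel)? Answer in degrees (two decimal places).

From Brewster, n₂/n₁ = tan θ_B = tan 34.37° = 0.6839.
Then sin θ_c = n₂/n₁ = 0.6839, so θ_c = arcsin 0.6839 = 43.15°.

θ_c ≈ 43.15°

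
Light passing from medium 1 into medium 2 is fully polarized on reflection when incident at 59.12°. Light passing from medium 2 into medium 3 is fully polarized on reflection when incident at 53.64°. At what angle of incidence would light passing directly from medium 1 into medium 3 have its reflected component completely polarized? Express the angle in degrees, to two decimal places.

θ_B ≈ 66.24°

tan θ_B(1→2) = n₂/n₁ = tan 59.12° = 1.6722.
tan θ_B(2→3) = n₃/n₂ = tan 53.64° = 1.3584.
So n₃/n₁ = (n₂/n₁)(n₃/n₂) = 1.6722 × 1.3584 = 2.2714.
θ_B(1→3) = arctan(2.2714) = 66.24°.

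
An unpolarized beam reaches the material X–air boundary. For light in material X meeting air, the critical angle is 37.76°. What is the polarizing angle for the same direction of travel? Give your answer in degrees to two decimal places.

θ_B ≈ 31.48°

n₂/n₁ = sin θ_c = sin 37.76° = 0.6124.
tan θ_B equals the same ratio, so θ_B = arctan(0.6124) = 31.48°.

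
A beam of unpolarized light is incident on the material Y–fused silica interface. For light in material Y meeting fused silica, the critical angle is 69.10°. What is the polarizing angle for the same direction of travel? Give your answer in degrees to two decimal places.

θ_B ≈ 43.05°

At the critical angle sin θ_c = n₂/n₁, giving n₂/n₁ = sin 69.10° = 0.9342.
Then tan θ_B = n₂/n₁ = 0.9342, so θ_B = arctan 0.9342 = 43.05°.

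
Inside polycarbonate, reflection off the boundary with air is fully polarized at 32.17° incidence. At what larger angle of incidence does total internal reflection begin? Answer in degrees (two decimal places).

From Brewster, n₂/n₁ = tan θ_B = tan 32.17° = 0.6290.
Then sin θ_c = n₂/n₁ = 0.6290, so θ_c = arcsin 0.6290 = 38.98°.

θ_c ≈ 38.98°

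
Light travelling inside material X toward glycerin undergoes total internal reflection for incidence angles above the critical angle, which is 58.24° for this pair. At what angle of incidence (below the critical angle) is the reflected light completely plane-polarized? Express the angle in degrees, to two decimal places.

θ_B ≈ 40.37°

n₂/n₁ = sin θ_c = sin 58.24° = 0.8503.
tan θ_B equals the same ratio, so θ_B = arctan(0.8503) = 40.37°.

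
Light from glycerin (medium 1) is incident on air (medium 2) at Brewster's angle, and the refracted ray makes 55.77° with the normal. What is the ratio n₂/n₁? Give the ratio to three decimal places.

θ_B + θ_t = 90°, so θ_B = 90° − 55.77° = 34.23°.
tan θ_B = n₂/n₁, so n₂/n₁ = tan 34.23° = 0.680.

n₂/n₁ ≈ 0.680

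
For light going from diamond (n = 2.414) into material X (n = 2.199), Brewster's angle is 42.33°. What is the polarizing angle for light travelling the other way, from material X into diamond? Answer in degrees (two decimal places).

θ_B' ≈ 47.67°

Reversing the direction swaps n₁ and n₂, so tan θ_B' = 1/tan θ_B and θ_B' = 90° − θ_B.
Hence θ_B' = 90° − 42.33° = 47.67°.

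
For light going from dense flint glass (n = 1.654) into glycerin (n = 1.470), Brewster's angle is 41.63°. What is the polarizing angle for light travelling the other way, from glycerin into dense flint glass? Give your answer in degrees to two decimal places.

Reversing the direction swaps n₁ and n₂, so tan θ_B' = 1/tan θ_B and θ_B' = 90° − θ_B.
Hence θ_B' = 90° − 41.63° = 48.37°.

θ_B' ≈ 48.37°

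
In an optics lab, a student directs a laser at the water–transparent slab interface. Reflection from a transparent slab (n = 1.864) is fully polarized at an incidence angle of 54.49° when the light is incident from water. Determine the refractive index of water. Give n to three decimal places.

n ≈ 1.330

Full polarization of the reflected beam means tan θ_B = n₂/n₁, where n₁ is the incident medium (water).
n₁ = n₂ / tan θ_B = 1.864 / tan 54.49° = 1.330.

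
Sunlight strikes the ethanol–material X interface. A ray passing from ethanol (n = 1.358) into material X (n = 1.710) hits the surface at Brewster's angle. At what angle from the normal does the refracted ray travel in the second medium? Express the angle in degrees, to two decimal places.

First find Brewster's angle: tan θ_B = 1.710/1.358 = 1.2592, giving θ_B = 51.55°.
The refracted ray is perpendicular to the reflected ray, so θ_t = 90° − θ_B = 38.45°.

θ_t ≈ 38.45°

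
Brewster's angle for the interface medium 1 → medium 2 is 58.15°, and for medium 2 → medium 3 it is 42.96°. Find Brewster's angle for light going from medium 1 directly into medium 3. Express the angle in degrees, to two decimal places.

θ_B ≈ 56.29°

Each Brewster angle gives a ratio: n₂/n₁ = tan 58.15° = 1.6097, n₃/n₂ = tan 42.96° = 0.9312.
So n₃/n₁ = (n₂/n₁)(n₃/n₂) = 1.6097 × 0.9312 = 1.4990.
θ_B(1→3) = arctan(1.4990) = 56.29°.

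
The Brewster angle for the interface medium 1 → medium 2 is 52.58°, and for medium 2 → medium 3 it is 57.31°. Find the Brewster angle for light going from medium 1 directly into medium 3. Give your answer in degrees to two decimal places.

tan θ_B(1→2) = n₂/n₁ = tan 52.58° = 1.3070.
tan θ_B(2→3) = n₃/n₂ = tan 57.31° = 1.5583.
So n₃/n₁ = (n₂/n₁)(n₃/n₂) = 1.3070 × 1.5583 = 2.0366.
θ_B(1→3) = arctan(2.0366) = 63.85°.

θ_B ≈ 63.85°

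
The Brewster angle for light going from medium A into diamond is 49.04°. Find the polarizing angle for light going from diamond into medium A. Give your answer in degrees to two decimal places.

θ_B' ≈ 40.96°

tan θ_B' = n₁/n₂ = 1/tan θ_B, so θ_B' = 90° − θ_B.
θ_B' = 90° − 49.04° = 40.96°.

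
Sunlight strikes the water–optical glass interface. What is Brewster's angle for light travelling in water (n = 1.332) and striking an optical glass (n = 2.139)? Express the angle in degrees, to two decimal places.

θ_B ≈ 58.09°

Here n₂/n₁ = 2.139/1.332 = 1.6059, and Brewster's law gives tan θ_B = n₂/n₁. Taking the arctangent, θ_B = 58.09°.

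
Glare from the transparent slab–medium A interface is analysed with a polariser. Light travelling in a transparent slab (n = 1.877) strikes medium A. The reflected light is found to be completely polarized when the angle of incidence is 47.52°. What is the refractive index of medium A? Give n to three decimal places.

Brewster's law: tan θ_B = n₂/n₁ (light incident in a transparent slab, refracted into medium A).
n₂ = n₁ tan θ_B = 1.877 × tan 47.52° = 2.050.

n ≈ 2.050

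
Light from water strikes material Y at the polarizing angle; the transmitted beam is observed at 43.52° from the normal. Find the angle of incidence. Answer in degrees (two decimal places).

θ_B ≈ 46.48°

Brewster's condition makes the reflected and refracted beams perpendicular: θ_B + θ_t = 90°.
θ_B = 90° − 43.52° = 46.48°.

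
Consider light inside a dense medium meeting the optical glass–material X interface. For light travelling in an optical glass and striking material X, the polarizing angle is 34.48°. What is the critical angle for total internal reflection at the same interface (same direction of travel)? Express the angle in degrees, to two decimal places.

From Brewster, n₂/n₁ = tan θ_B = tan 34.48° = 0.6868.
Then sin θ_c = n₂/n₁ = 0.6868, so θ_c = arcsin 0.6868 = 43.37°.

θ_c ≈ 43.37°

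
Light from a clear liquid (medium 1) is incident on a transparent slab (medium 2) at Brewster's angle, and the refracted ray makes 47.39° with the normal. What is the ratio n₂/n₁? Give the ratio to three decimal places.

n₂/n₁ ≈ 0.920

θ_B + θ_t = 90°, so θ_B = 90° − 47.39° = 42.61°.
tan θ_B = n₂/n₁, so n₂/n₁ = tan 42.61° = 0.920.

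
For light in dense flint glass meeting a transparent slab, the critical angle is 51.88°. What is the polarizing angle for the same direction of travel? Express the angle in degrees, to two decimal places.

θ_B ≈ 38.19°

At the critical angle sin θ_c = n₂/n₁, giving n₂/n₁ = sin 51.88° = 0.7867.
Then tan θ_B = n₂/n₁ = 0.7867, so θ_B = arctan 0.7867 = 38.19°.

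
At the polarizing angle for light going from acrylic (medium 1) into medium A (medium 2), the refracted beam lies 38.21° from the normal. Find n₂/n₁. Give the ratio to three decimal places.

n₂/n₁ ≈ 1.270

At Brewster incidence θ_B = 90° − θ_t = 90° − 38.21° = 51.79°.
Then n₂/n₁ = tan θ_B = tan 51.79° = 1.270.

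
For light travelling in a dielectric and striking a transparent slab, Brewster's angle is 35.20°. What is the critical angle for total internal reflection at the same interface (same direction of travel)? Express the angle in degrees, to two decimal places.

tan θ_B = n₂/n₁ = tan 35.20° = 0.7054.
Total internal reflection: sin θ_c = n₂/n₁ = 0.7054.
θ_c = arcsin(0.7054) = 44.86°.

θ_c ≈ 44.86°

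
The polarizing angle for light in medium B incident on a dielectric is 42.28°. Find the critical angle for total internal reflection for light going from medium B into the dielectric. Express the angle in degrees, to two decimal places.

θ_c ≈ 65.41°

From Brewster, n₂/n₁ = tan θ_B = tan 42.28° = 0.9093.
Then sin θ_c = n₂/n₁ = 0.9093, so θ_c = arcsin 0.9093 = 65.41°.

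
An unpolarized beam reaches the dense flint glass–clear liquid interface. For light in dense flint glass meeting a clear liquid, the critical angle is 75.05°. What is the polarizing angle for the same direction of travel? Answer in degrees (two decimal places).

θ_B ≈ 44.01°

At the critical angle sin θ_c = n₂/n₁, giving n₂/n₁ = sin 75.05° = 0.9662.
Then tan θ_B = n₂/n₁ = 0.9662, so θ_B = arctan 0.9662 = 44.01°.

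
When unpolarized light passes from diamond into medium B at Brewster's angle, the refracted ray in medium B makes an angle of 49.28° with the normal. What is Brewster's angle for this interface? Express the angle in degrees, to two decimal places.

θ_B ≈ 40.72°

At Brewster's angle the reflected and refracted rays are perpendicular, so θ_B + θ_t = 90°.
So θ_B = 90° − θ_t = 90° − 49.28° = 40.72°.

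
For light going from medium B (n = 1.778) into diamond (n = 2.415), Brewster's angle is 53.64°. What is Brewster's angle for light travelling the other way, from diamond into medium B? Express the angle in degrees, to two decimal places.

Reversing the direction swaps n₁ and n₂, so tan θ_B' = 1/tan θ_B and θ_B' = 90° − θ_B.
Hence θ_B' = 90° − 53.64° = 36.36°.

θ_B' ≈ 36.36°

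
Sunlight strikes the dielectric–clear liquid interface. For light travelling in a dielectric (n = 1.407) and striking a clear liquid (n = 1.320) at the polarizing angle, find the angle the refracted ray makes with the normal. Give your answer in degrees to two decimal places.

First find Brewster's angle: tan θ_B = 1.320/1.407 = 0.9382, giving θ_B = 43.17°.
The refracted ray is perpendicular to the reflected ray, so θ_t = 90° − θ_B = 46.83°.

θ_t ≈ 46.83°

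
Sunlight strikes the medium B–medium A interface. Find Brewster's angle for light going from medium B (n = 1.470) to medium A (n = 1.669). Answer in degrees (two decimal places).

At Brewster's angle the reflected and refracted rays are perpendicular, which with Snell's law gives tan θ_B = n₂/n₁.
tan θ_B = n₂/n₁ = 1.669/1.470 = 1.1354.
θ_B = arctan(1.1354) = 48.63°.

θ_B ≈ 48.63°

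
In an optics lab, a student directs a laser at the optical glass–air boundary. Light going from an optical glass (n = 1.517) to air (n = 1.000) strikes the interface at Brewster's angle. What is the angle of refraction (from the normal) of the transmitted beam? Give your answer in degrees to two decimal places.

First find Brewster's angle: tan θ_B = 1.000/1.517 = 0.6592, giving θ_B = 33.39°.
At Brewster's angle the reflected and refracted rays are perpendicular, so θ_t = 90° − θ_B = 90° − 33.39° = 56.61°.

θ_t ≈ 56.61°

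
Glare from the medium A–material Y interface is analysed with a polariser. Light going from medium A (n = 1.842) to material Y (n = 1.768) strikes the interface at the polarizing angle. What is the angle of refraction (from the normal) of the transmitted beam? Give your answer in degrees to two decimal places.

θ_B = arctan(n₂/n₁) = arctan(1.768/1.842) = 43.83°.
Since θ_B + θ_t = 90° at Brewster incidence, θ_t = 90° − 43.83° = 46.17°.

θ_t ≈ 46.17°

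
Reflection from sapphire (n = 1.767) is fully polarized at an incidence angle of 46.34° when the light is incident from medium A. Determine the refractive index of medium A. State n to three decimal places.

n ≈ 1.686

Full polarization of the reflected beam means tan θ_B = n₂/n₁, where n₁ is the incident medium (medium A).
n₁ = n₂ / tan θ_B = 1.767 / tan 46.34° = 1.686.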